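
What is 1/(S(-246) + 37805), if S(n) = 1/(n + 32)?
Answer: 214/8090269 ≈ 2.6452e-5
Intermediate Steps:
S(n) = 1/(32 + n)
1/(S(-246) + 37805) = 1/(1/(32 - 246) + 37805) = 1/(1/(-214) + 37805) = 1/(-1/214 + 37805) = 1/(8090269/214) = 214/8090269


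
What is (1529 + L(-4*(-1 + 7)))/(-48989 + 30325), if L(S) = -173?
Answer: -339/4666 ≈ -0.072653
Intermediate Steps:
(1529 + L(-4*(-1 + 7)))/(-48989 + 30325) = (1529 - 173)/(-48989 + 30325) = 1356/(-18664) = 1356*(-1/18664) = -339/4666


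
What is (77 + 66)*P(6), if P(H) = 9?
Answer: 1287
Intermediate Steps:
(77 + 66)*P(6) = (77 + 66)*9 = 143*9 = 1287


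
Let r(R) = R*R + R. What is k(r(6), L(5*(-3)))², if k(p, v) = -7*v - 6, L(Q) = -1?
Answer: 1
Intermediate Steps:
r(R) = R + R² (r(R) = R² + R = R + R²)
k(p, v) = -6 - 7*v
k(r(6), L(5*(-3)))² = (-6 - 7*(-1))² = (-6 + 7)² = 1² = 1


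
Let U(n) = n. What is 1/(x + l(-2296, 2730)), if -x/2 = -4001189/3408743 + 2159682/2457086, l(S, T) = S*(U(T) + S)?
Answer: -4187787351449/4172976865909700808 ≈ -1.0035e-6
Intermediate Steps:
l(S, T) = S*(S + T) (l(S, T) = S*(T + S) = S*(S + T))
x = 2469464575528/4187787351449 (x = -2*(-4001189/3408743 + 2159682/2457086) = -2*(-4001189*1/3408743 + 2159682*(1/2457086)) = -2*(-4001189/3408743 + 1079841/1228543) = -2*(-1234732287764/4187787351449) = 2469464575528/4187787351449 ≈ 0.58968)
1/(x + l(-2296, 2730)) = 1/(2469464575528/4187787351449 - 2296*(-2296 + 2730)) = 1/(2469464575528/4187787351449 - 2296*434) = 1/(2469464575528/4187787351449 - 996464) = 1/(-4172976865909700808/4187787351449) = -4187787351449/4172976865909700808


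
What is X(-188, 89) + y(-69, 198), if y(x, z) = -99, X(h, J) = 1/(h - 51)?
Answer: -23662/239 ≈ -99.004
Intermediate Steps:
X(h, J) = 1/(-51 + h)
X(-188, 89) + y(-69, 198) = 1/(-51 - 188) - 99 = 1/(-239) - 99 = -1/239 - 99 = -23662/239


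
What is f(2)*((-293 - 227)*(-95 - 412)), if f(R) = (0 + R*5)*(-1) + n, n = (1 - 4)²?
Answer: -263640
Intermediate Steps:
n = 9 (n = (-3)² = 9)
f(R) = 9 - 5*R (f(R) = (0 + R*5)*(-1) + 9 = (0 + 5*R)*(-1) + 9 = (5*R)*(-1) + 9 = -5*R + 9 = 9 - 5*R)
f(2)*((-293 - 227)*(-95 - 412)) = (9 - 5*2)*((-293 - 227)*(-95 - 412)) = (9 - 10)*(-520*(-507)) = -1*263640 = -263640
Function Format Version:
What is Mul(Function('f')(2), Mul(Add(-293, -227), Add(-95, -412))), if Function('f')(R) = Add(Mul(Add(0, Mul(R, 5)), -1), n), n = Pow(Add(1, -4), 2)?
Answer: -263640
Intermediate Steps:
n = 9 (n = Pow(-3, 2) = 9)
Function('f')(R) = Add(9, Mul(-5, R)) (Function('f')(R) = Add(Mul(Add(0, Mul(R, 5)), -1), 9) = Add(Mul(Add(0, Mul(5, R)), -1), 9) = Add(Mul(Mul(5, R), -1), 9) = Add(Mul(-5, R), 9) = Add(9, Mul(-5, R)))
Mul(Function('f')(2), Mul(Add(-293, -227), Add(-95, -412))) = Mul(Add(9, Mul(-5, 2)), Mul(Add(-293, -227), Add(-95, -412))) = Mul(Add(9, -10), Mul(-520, -507)) = Mul(-1, 263640) = -263640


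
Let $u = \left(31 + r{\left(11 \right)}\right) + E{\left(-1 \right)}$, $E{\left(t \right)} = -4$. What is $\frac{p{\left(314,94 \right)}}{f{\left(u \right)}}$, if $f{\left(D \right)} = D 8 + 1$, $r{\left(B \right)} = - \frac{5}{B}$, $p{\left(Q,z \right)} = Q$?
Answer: $\frac{3454}{2347} \approx 1.4717$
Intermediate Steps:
$u = \frac{292}{11}$ ($u = \left(31 - \frac{5}{11}\right) - 4 = \frac{336}{11} - 4 = \frac{292}{11} \approx 26.545$)
$f{\left(D \right)} = 1 + 8 D$ ($f{\left(D \right)} = 8 D + 1 = 1 + 8 D$)
$\frac{p{\left(314,94 \right)}}{f{\left(u \right)}} = \frac{314}{1 + 8 \cdot \frac{292}{11}} = \frac{314}{1 + \frac{2336}{11}} = \frac{314}{\frac{2347}{11}} = 314 \cdot \frac{11}{2347} = \frac{3454}{2347}$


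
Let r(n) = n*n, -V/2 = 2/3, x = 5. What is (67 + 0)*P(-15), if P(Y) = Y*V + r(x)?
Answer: 3015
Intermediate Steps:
V = -4/3 ≈ -1.3333
r(n) = n²
P(Y) = 25 - 4*Y/3 (P(Y) = Y*(-4/3) + 5² = -4*Y/3 + 25 = 25 - 4*Y/3)
(67 + 0)*P(-15) = (67 + 0)*(25 - 4/3*(-15)) = 67*(25 + 20) = 67*45 = 3015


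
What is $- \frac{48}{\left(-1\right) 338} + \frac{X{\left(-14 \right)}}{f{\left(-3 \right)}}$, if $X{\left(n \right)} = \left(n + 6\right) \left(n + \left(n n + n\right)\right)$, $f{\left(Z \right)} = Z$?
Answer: $\frac{75736}{169} \approx 448.14$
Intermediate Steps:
$X{\left(n \right)} = \left(6 + n\right) \left(n^{2} + 2 n\right)$ ($X{\left(n \right)} = \left(6 + n\right) \left(n + \left(n^{2} + n\right)\right) = \left(6 + n\right) \left(n + \left(n + n^{2}\right)\right) = \left(6 + n\right) \left(n^{2} + 2 n\right)$)
$- \frac{48}{\left(-1\right) 338} + \frac{X{\left(-14 \right)}}{f{\left(-3 \right)}} = - \frac{48}{\left(-1\right) 338} + \frac{\left(-14\right) \left(12 + \left(-14\right)^{2} + 8 \left(-14\right)\right)}{-3} = - \frac{48}{-338} + - 14 \left(12 + 196 - 112\right) \left(- \frac{1}{3}\right) = \left(-48\right) \left(- \frac{1}{338}\right) + \left(-14\right) 96 \left(- \frac{1}{3}\right) = \frac{24}{169} - -448 = \frac{24}{169} + 448 = \frac{75736}{169}$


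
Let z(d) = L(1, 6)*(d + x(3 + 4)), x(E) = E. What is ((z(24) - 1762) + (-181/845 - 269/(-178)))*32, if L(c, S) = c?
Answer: -4162633968/75205 ≈ -55351.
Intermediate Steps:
z(d) = 7 + d (z(d) = 1*(d + (3 + 4)) = 1*(d + 7) = 1*(7 + d) = 7 + d)
((z(24) - 1762) + (-181/845 - 269/(-178)))*32 = (((7 + 24) - 1762) + (-181/845 - 269/(-178)))*32 = ((31 - 1762) + (-181*1/845 - 269*(-1/178)))*32 = (-1731 + (-181/845 + 269/178))*32 = (-1731 + 195087/150410)*32 = -260164623/150410*32 = -4162633968/75205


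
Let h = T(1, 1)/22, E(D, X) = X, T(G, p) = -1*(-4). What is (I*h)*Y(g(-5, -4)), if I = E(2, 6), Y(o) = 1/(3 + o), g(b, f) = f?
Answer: -12/11 ≈ -1.0909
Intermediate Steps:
T(G, p) = 4
I = 6
h = 2/11 (h = 4/22 = 4*(1/22) = 2/11 ≈ 0.18182)
(I*h)*Y(g(-5, -4)) = (6*(2/11))/(3 - 4) = (12/11)/(-1) = (12/11)*(-1) = -12/11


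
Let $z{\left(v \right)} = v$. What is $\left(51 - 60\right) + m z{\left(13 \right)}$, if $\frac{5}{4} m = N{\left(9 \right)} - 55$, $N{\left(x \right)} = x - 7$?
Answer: $- \frac{2801}{5} \approx -560.2$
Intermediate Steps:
$N{\left(x \right)} = -7 + x$
$m = - \frac{212}{5}$ ($m = \frac{4 \left(\left(-7 + 9\right) - 55\right)}{5} = \frac{4 \left(2 - 55\right)}{5} = \frac{4}{5} \left(-53\right) = - \frac{212}{5} \approx -42.4$)
$\left(51 - 60\right) + m z{\left(13 \right)} = \left(51 - 60\right) - \frac{2756}{5} = -9 - \frac{2756}{5} = - \frac{2801}{5}$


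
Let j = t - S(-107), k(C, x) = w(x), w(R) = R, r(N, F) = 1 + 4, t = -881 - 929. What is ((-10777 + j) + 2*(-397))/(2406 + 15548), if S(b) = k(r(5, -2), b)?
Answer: -6637/8977 ≈ -0.73933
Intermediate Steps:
t = -1810
r(N, F) = 5
k(C, x) = x
S(b) = b
j = -1703 (j = -1810 - 1*(-107) = -1810 + 107 = -1703)
((-10777 + j) + 2*(-397))/(2406 + 15548) = ((-10777 - 1703) + 2*(-397))/(2406 + 15548) = (-12480 - 794)/17954 = -13274*1/17954 = -6637/8977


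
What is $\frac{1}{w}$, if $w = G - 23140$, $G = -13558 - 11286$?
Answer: $- \frac{1}{47984} \approx -2.084 \cdot 10^{-5}$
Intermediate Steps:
$G = -24844$
$w = -47984$ ($w = -24844 - 23140 = -47984$)
$\frac{1}{w} = \frac{1}{-47984} = - \frac{1}{47984}$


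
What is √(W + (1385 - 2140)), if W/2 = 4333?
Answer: 3*√879 ≈ 88.944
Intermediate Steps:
W = 8666 (W = 2*4333 = 8666)
√(W + (1385 - 2140)) = √(8666 + (1385 - 2140)) = √(8666 - 755) = √7911 = 3*√879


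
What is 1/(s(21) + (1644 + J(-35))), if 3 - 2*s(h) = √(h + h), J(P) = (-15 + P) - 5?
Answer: 6362/10118719 + 2*√42/10118719 ≈ 0.00063002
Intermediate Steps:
J(P) = -20 + P
s(h) = 3/2 - √2*√h/2 (s(h) = 3/2 - √(h + h)/2 = 3/2 - √2*√h/2)
1/(s(21) + (1644 + J(-35))) = 1/((3/2 - √2*√21/2) + (1644 + (-20 - 35))) = 1/((3/2 - √42/2) + (1644 - 55)) = 1/((3/2 - √42/2) + 1589) = 1/(3181/2 - √42/2)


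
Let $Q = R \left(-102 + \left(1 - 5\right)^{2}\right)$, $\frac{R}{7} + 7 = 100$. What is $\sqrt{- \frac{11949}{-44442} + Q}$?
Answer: $\frac{i \sqrt{1365147334166}}{4938} \approx 236.61 i$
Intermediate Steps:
$R = 651$ ($R = -49 + 7 \cdot 100 = -49 + 700 = 651$)
$Q = -55986$ ($Q = 651 \left(-102 + \left(1 - 5\right)^{2}\right) = 651 \left(-102 + \left(-4\right)^{2}\right) = 651 \left(-102 + 16\right) = 651 \left(-86\right) = -55986$)
$\sqrt{- \frac{11949}{-44442} + Q} = \sqrt{- \frac{11949}{-44442} - 55986} = \sqrt{\left(-11949\right) \left(- \frac{1}{44442}\right) - 55986} = \sqrt{\frac{3983}{14814} - 55986} = \sqrt{- \frac{829372621}{14814}} = \frac{i \sqrt{1365147334166}}{4938}$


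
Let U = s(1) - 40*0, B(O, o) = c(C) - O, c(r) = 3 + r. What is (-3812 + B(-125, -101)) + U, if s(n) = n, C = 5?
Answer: -3678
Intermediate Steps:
B(O, o) = 8 - O (B(O, o) = (3 + 5) - O = 8 - O)
U = 1 (U = 1 - 40*0 = 1 - 4*0 = 1 + 0 = 1)
(-3812 + B(-125, -101)) + U = (-3812 + (8 - 1*(-125))) + 1 = (-3812 + (8 + 125)) + 1 = (-3812 + 133) + 1 = -3679 + 1 = -3678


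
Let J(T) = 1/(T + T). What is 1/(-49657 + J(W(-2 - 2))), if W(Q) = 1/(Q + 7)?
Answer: -2/99311 ≈ -2.0139e-5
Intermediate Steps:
W(Q) = 1/(7 + Q)
J(T) = 1/(2*T)
1/(-49657 + J(W(-2 - 2))) = 1/(-49657 + 1/(2*(1/(7 + (-2 - 2))))) = 1/(-49657 + 1/(2*(1/(7 - 4)))) = 1/(-49657 + 1/(2*(1/3))) = 1/(-49657 + (1/2)*3) = 1/(-49657 + 3/2) = 1/(-99311/2) = -2/99311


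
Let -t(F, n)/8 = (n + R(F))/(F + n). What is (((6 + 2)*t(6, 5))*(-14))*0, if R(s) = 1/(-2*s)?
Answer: 0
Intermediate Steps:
R(s) = -1/(2*s)
t(F, n) = -8*(n - 1/(2*F))/(F + n)
(((6 + 2)*t(6, 5))*(-14))*0 = (((6 + 2)*(4*(1 - 2*6*5)/(6*(6 + 5))))*(-14))*0 = ((8*(4*(⅙)*(1 - 60)/11))*(-14))*0 = ((8*(4*(⅙)*(1/11)*(-59)))*(-14))*0 = ((8*(-118/33))*(-14))*0 = -944/33*(-14)*0 = (13216/33)*0 = 0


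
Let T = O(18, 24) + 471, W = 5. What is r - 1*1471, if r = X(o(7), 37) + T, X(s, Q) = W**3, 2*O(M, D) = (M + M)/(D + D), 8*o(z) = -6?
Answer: -6997/8 ≈ -874.63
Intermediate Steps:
o(z) = -3/4 (o(z) = (1/8)*(-6) = -3/4)
O(M, D) = M/(2*D) (O(M, D) = ((M + M)/(D + D))/2 = ((2*M)/((2*D)))/2 = ((2*M)*(1/(2*D)))/2 = (M/D)/2 = M/(2*D))
X(s, Q) = 125 (X(s, Q) = 5**3 = 125)
T = 3771/8 (T = (1/2)*18/24 + 471 = (1/2)*18*(1/24) + 471 = 3/8 + 471 = 3771/8 ≈ 471.38)
r = 4771/8 (r = 125 + 3771/8 = 4771/8 ≈ 596.38)
r - 1*1471 = 4771/8 - 1*1471 = 4771/8 - 1471 = -6997/8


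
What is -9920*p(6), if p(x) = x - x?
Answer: 0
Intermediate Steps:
p(x) = 0
-9920*p(6) = -9920*0 = 0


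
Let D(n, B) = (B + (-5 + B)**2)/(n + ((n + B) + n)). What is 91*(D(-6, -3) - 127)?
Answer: -35464/3 ≈ -11821.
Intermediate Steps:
D(n, B) = (B + (-5 + B)**2)/(B + 3*n) (D(n, B) = (B + (-5 + B)**2)/(n + ((B + n) + n)) = (B + (-5 + B)**2)/(n + (B + 2*n)) = (B + (-5 + B)**2)/(B + 3*n))
91*(D(-6, -3) - 127) = 91*((-3 + (-5 - 3)**2)/(-3 + 3*(-6)) - 127) = 91*((-3 + (-8)**2)/(-3 - 18) - 127) = 91*((-3 + 64)/(-21) - 127) = 91*(-1/21*61 - 127) = 91*(-61/21 - 127) = 91*(-2728/21) = -35464/3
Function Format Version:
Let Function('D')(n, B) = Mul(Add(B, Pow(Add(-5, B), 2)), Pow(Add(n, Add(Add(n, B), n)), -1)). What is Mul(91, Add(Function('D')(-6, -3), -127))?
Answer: Rational(-35464, 3) ≈ -11821.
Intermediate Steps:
Function('D')(n, B) = Mul(Pow(Add(B, Mul(3, n)), -1), Add(B, Pow(Add(-5, B), 2))) (Function('D')(n, B) = Mul(Add(B, Pow(Add(-5, B), 2)), Pow(Add(n, Add(Add(B, n), n)), -1)) = Mul(Add(B, Pow(Add(-5, B), 2)), Pow(Add(n, Add(B, Mul(2, n))), -1)) = Mul(Add(B, Pow(Add(-5, B), 2)), Pow(Add(B, Mul(3, n)), -1)) = Mul(Pow(Add(B, Mul(3, n)), -1), Add(B, Pow(Add(-5, B), 2))))
Mul(91, Add(Function('D')(-6, -3), -127)) = Mul(91, Add(Mul(Pow(Add(-3, Mul(3, -6)), -1), Add(-3, Pow(Add(-5, -3), 2))), -127)) = Mul(91, Add(Mul(Pow(Add(-3, -18), -1), Add(-3, Pow(-8, 2))), -127)) = Mul(91, Add(Mul(Pow(-21, -1), Add(-3, 64)), -127)) = Mul(91, Add(Mul(Rational(-1, 21), 61), -127)) = Mul(91, Add(Rational(-61, 21), -127)) = Mul(91, Rational(-2728, 21)) = Rational(-35464, 3)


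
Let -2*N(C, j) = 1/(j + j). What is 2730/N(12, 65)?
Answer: -709800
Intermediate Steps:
N(C, j) = -1/(4*j) (N(C, j) = -1/(2*(j + j)) = -1/(2*j)/2 = -1/(4*j))
2730/N(12, 65) = 2730/((-1/4/65)) = 2730/((-1/4*1/65)) = 2730/(-1/260) = 2730*(-260) = -709800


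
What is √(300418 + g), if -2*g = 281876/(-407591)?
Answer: 6*√1386350748508106/407591 ≈ 548.10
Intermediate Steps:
g = 140938/407591 (g = -140938/(-407591) = -140938*(-1)/407591 = -½*(-281876/407591) = 140938/407591 ≈ 0.34578)
√(300418 + g) = √(300418 + 140938/407591) = √(122447813976/407591) = 6*√1386350748508106/407591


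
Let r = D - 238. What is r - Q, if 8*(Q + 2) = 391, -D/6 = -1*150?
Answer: 4921/8 ≈ 615.13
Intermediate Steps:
D = 900 (D = -(-6)*150 = -6*(-150) = 900)
Q = 375/8 (Q = -2 + (1/8)*391 = -2 + 391/8 = 375/8 ≈ 46.875)
r = 662 (r = 900 - 238 = 662)
r - Q = 662 - 1*375/8 = 662 - 375/8 = 4921/8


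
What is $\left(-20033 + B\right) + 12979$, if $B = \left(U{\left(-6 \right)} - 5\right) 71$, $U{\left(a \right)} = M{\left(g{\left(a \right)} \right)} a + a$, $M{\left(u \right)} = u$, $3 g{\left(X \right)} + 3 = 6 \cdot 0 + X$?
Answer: $-6557$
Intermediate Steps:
$g{\left(X \right)} = -1 + \frac{X}{3}$ ($g{\left(X \right)} = -1 + \frac{6 \cdot 0 + X}{3} = -1 + \frac{0 + X}{3} = -1 + \frac{X}{3}$)
$U{\left(a \right)} = a + a \left(-1 + \frac{a}{3}\right)$ ($U{\left(a \right)} = \left(-1 + \frac{a}{3}\right) a + a = a \left(-1 + \frac{a}{3}\right) + a = a + a \left(-1 + \frac{a}{3}\right)$)
$B = 497$ ($B = \left(\frac{\left(-6\right)^{2}}{3} - 5\right) 71 = \left(\frac{1}{3} \cdot 36 - 5\right) 71 = \left(12 - 5\right) 71 = 7 \cdot 71 = 497$)
$\left(-20033 + B\right) + 12979 = \left(-20033 + 497\right) + 12979 = -19536 + 12979 = -6557$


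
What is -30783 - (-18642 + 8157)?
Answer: -20298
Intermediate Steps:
-30783 - (-18642 + 8157) = -30783 - 1*(-10485) = -30783 + 10485 = -20298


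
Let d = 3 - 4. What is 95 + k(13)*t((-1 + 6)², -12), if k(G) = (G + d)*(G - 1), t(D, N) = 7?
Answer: 1103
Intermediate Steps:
d = -1
k(G) = (-1 + G)² (k(G) = (G - 1)*(G - 1) = (-1 + G)*(-1 + G) = (-1 + G)²)
95 + k(13)*t((-1 + 6)², -12) = 95 + (1 + 13² - 2*13)*7 = 95 + (1 + 169 - 26)*7 = 95 + 144*7 = 95 + 1008 = 1103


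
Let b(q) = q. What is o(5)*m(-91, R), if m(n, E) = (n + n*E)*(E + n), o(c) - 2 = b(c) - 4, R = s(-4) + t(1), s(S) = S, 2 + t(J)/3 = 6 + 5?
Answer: 445536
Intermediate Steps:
t(J) = 27 (t(J) = -6 + 3*(6 + 5) = -6 + 3*11 = -6 + 33 = 27)
R = 23 (R = -4 + 27 = 23)
o(c) = -2 + c (o(c) = 2 + (c - 4) = 2 + (-4 + c) = -2 + c)
m(n, E) = (E + n)*(n + E*n) (m(n, E) = (n + E*n)*(E + n) = (E + n)*(n + E*n))
o(5)*m(-91, R) = (-2 + 5)*(-91*(23 - 91 + 23² + 23*(-91))) = 3*(-91*(23 - 91 + 529 - 2093)) = 3*(-91*(-1632)) = 3*148512 = 445536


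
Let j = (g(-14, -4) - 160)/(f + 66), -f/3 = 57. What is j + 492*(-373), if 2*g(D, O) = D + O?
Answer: -19269011/105 ≈ -1.8351e+5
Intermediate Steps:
f = -171 (f = -3*57 = -171)
g(D, O) = D/2 + O/2 (g(D, O) = (D + O)/2 = D/2 + O/2)
j = 169/105 (j = (((½)*(-14) + (½)*(-4)) - 160)/(-171 + 66) = ((-7 - 2) - 160)/(-105) = (-9 - 160)*(-1/105) = -169*(-1/105) = 169/105 ≈ 1.6095)
j + 492*(-373) = 169/105 + 492*(-373) = 169/105 - 183516 = -19269011/105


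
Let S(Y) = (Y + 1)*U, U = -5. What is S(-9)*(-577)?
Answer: -23080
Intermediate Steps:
S(Y) = -5 - 5*Y (S(Y) = (Y + 1)*(-5) = (1 + Y)*(-5) = -5 - 5*Y)
S(-9)*(-577) = (-5 - 5*(-9))*(-577) = (-5 + 45)*(-577) = 40*(-577) = -23080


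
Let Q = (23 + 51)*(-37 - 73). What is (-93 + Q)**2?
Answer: 67782289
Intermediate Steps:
Q = -8140 (Q = 74*(-110) = -8140)
(-93 + Q)**2 = (-93 - 8140)**2 = (-8233)**2 = 67782289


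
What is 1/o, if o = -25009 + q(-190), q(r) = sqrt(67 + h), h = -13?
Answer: -25009/625450027 - 3*sqrt(6)/625450027 ≈ -3.9997e-5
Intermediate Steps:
q(r) = 3*sqrt(6) (q(r) = sqrt(67 - 13) = sqrt(54) = 3*sqrt(6))
o = -25009 + 3*sqrt(6) ≈ -25002.
1/o = 1/(-25009 + 3*sqrt(6))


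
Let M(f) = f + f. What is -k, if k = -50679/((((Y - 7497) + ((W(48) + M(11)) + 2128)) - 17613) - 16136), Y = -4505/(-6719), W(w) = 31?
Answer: -340512201/262473230 ≈ -1.2973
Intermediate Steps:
Y = 4505/6719 (Y = -4505*(-1/6719) = 4505/6719 ≈ 0.67049)
M(f) = 2*f
k = 340512201/262473230 (k = -50679/((((4505/6719 - 7497) + ((31 + 2*11) + 2128)) - 17613) - 16136) = -50679/(((-50367838/6719 + ((31 + 22) + 2128)) - 17613) - 16136) = -50679/(((-50367838/6719 + (53 + 2128)) - 17613) - 16136) = -50679/(((-50367838/6719 + 2181) - 17613) - 16136) = -50679/((-35713699/6719 - 17613) - 16136) = -50679/(-154055446/6719 - 16136) = -50679/(-262473230/6719) = -50679*(-6719/262473230) = 340512201/262473230 ≈ 1.2973)
-k = -1*340512201/262473230 = -340512201/262473230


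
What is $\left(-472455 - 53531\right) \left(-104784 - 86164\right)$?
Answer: $100435974728$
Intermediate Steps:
$\left(-472455 - 53531\right) \left(-104784 - 86164\right) = \left(-525986\right) \left(-190948\right) = 100435974728$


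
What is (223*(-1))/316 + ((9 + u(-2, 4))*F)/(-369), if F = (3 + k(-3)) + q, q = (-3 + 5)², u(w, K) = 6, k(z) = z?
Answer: -33749/38868 ≈ -0.86830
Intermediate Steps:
q = 4 (q = 2² = 4)
F = 4 (F = (3 - 3) + 4 = 0 + 4 = 4)
(223*(-1))/316 + ((9 + u(-2, 4))*F)/(-369) = (223*(-1))/316 + ((9 + 6)*4)/(-369) = -223*1/316 + (15*4)*(-1/369) = -223/316 + 60*(-1/369) = -223/316 - 20/123 = -33749/38868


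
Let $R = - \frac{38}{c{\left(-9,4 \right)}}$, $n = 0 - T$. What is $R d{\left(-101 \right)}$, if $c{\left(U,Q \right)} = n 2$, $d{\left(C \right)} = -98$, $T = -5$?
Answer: $\frac{1862}{5} \approx 372.4$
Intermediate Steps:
$n = 5$ ($n = 0 - -5 = 0 + 5 = 5$)
$c{\left(U,Q \right)} = 10$ ($c{\left(U,Q \right)} = 5 \cdot 2 = 10$)
$R = - \frac{19}{5}$ ($R = - \frac{38}{10} = \left(-38\right) \frac{1}{10} = - \frac{19}{5} \approx -3.8$)
$R d{\left(-101 \right)} = \left(- \frac{19}{5}\right) \left(-98\right) = \frac{1862}{5}$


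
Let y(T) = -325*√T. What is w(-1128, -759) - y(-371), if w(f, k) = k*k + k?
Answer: 575322 + 325*I*√371 ≈ 5.7532e+5 + 6259.9*I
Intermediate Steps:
w(f, k) = k + k² (w(f, k) = k² + k = k + k²)
w(-1128, -759) - y(-371) = -759*(1 - 759) - (-325)*√(-371) = -759*(-758) - (-325)*I*√371 = 575322 - (-325)*I*√371 = 575322 + 325*I*√371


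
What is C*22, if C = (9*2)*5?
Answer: 1980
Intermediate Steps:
C = 90 (C = 18*5 = 90)
C*22 = 90*22 = 1980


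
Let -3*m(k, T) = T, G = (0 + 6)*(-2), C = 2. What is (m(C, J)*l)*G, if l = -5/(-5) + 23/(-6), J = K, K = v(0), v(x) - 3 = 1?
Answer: -136/3 ≈ -45.333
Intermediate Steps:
G = -12 (G = 6*(-2) = -12)
v(x) = 4 (v(x) = 3 + 1 = 4)
K = 4
J = 4
m(k, T) = -T/3
l = -17/6 (l = -5*(-1/5) + 23*(-1/6) = 1 - 23/6 = -17/6 ≈ -2.8333)
(m(C, J)*l)*G = (-1/3*4*(-17/6))*(-12) = -4/3*(-17/6)*(-12) = (34/9)*(-12) = -136/3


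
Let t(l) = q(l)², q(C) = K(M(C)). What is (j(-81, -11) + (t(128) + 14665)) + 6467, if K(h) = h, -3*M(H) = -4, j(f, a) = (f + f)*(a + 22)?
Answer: 174166/9 ≈ 19352.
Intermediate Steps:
j(f, a) = 2*f*(22 + a) (j(f, a) = (2*f)*(22 + a) = 2*f*(22 + a))
M(H) = 4/3 (M(H) = -⅓*(-4) = 4/3)
q(C) = 4/3
t(l) = 16/9 (t(l) = (4/3)² = 16/9)
(j(-81, -11) + (t(128) + 14665)) + 6467 = (2*(-81)*(22 - 11) + (16/9 + 14665)) + 6467 = (2*(-81)*11 + 132001/9) + 6467 = (-1782 + 132001/9) + 6467 = 115963/9 + 6467 = 174166/9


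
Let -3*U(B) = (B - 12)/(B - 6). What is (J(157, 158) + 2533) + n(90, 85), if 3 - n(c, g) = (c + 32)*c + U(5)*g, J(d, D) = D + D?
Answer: -23789/3 ≈ -7929.7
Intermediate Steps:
J(d, D) = 2*D
U(B) = -(-12 + B)/(3*(-6 + B)) (U(B) = -(B - 12)/(3*(B - 6)) = -(-12 + B)/(3*(-6 + B)))
n(c, g) = 3 + 7*g/3 - c*(32 + c) (n(c, g) = 3 - ((c + 32)*c + ((12 - 1*5)/(3*(-6 + 5)))*g) = 3 - ((32 + c)*c + ((⅓)*(12 - 5)/(-1))*g) = 3 - (c*(32 + c) + ((⅓)*(-1)*7)*g) = 3 - (c*(32 + c) - 7*g/3) = 3 - (-7*g/3 + c*(32 + c)) = 3 + (7*g/3 - c*(32 + c)) = 3 + 7*g/3 - c*(32 + c))
(J(157, 158) + 2533) + n(90, 85) = (2*158 + 2533) + (3 - 1*90² - 32*90 + (7/3)*85) = (316 + 2533) + (3 - 1*8100 - 2880 + 595/3) = 2849 + (3 - 8100 - 2880 + 595/3) = 2849 - 32336/3 = -23789/3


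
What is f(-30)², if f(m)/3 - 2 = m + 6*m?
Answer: 389376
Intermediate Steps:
f(m) = 6 + 21*m (f(m) = 6 + 3*(m + 6*m) = 6 + 3*(7*m) = 6 + 21*m)
f(-30)² = (6 + 21*(-30))² = (6 - 630)² = (-624)² = 389376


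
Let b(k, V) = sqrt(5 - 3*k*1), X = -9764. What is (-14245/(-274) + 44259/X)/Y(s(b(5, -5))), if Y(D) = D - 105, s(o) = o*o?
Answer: -63480607/153831820 ≈ -0.41266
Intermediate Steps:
b(k, V) = sqrt(5 - 3*k)
s(o) = o**2
Y(D) = -105 + D
(-14245/(-274) + 44259/X)/Y(s(b(5, -5))) = (-14245/(-274) + 44259/(-9764))/(-105 + (sqrt(5 - 3*5))**2) = (-14245*(-1/274) + 44259*(-1/9764))/(-105 + (sqrt(5 - 15))**2) = (14245/274 - 44259/9764)/(-105 + (sqrt(-10))**2) = 63480607/(1337668*(-105 + (I*sqrt(10))**2)) = 63480607/(1337668*(-105 - 10)) = (63480607/1337668)/(-115) = (63480607/1337668)*(-1/115) = -63480607/153831820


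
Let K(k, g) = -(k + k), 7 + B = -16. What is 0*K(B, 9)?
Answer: 0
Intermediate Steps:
B = -23 (B = -7 - 16 = -23)
K(k, g) = -2*k
0*K(B, 9) = 0*(-2*(-23)) = 0*46 = 0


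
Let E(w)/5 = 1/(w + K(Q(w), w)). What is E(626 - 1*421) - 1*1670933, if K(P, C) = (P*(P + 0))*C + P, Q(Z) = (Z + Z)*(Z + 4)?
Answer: -503040791486111306/301053837279 ≈ -1.6709e+6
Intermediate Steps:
Q(Z) = 2*Z*(4 + Z) (Q(Z) = (2*Z)*(4 + Z) = 2*Z*(4 + Z))
K(P, C) = P + C*P² (K(P, C) = (P*P)*C + P = P²*C + P = C*P² + P = P + C*P²)
E(w) = 5/(w + 2*w*(1 + 2*w²*(4 + w))*(4 + w)) (E(w) = 5/(w + (2*w*(4 + w))*(1 + w*(2*w*(4 + w)))) = 5/(w + (2*w*(4 + w))*(1 + 2*w²*(4 + w))) = 5/(w + 2*w*(1 + 2*w²*(4 + w))*(4 + w)))
E(626 - 1*421) - 1*1670933 = 5/((626 - 1*421)*(1 + 2*(1 + 2*(626 - 1*421)²*(4 + (626 - 1*421)))*(4 + (626 - 1*421)))) - 1*1670933 = 5/((626 - 421)*(1 + 2*(1 + 2*(626 - 421)²*(4 + (626 - 421)))*(4 + (626 - 421)))) - 1670933 = 5/(205*(1 + 2*(1 + 2*205²*(4 + 205))*(4 + 205))) - 1670933 = 5*(1/205)/(1 + 2*(1 + 2*42025*209)*209) - 1670933 = 5*(1/205)/(1 + 2*(1 + 17566450)*209) - 1670933 = 5*(1/205)/(1 + 2*17566451*209) - 1670933 = 5*(1/205)/(1 + 7342776518) - 1670933 = 5*(1/205)/7342776519 - 1670933 = 5*(1/205)*(1/7342776519) - 1670933 = 1/301053837279 - 1670933 = -503040791486111306/301053837279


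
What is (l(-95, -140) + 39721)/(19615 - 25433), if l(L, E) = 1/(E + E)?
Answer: -11121879/1629040 ≈ -6.8273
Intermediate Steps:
l(L, E) = 1/(2*E)
(l(-95, -140) + 39721)/(19615 - 25433) = ((1/2)/(-140) + 39721)/(19615 - 25433) = ((1/2)*(-1/140) + 39721)/(-5818) = (-1/280 + 39721)*(-1/5818) = (11121879/280)*(-1/5818) = -11121879/1629040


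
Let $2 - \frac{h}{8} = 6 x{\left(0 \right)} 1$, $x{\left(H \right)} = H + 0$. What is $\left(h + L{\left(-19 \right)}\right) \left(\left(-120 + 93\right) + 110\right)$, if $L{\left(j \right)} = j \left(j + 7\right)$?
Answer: $20252$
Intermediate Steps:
$L{\left(j \right)} = j \left(7 + j\right)$
$x{\left(H \right)} = H$
$h = 16$ ($h = 16 - 8 \cdot 6 \cdot 0 \cdot 1 = 16 - 8 \cdot 0 \cdot 1 = 16 - 0 = 16 + 0 = 16$)
$\left(h + L{\left(-19 \right)}\right) \left(\left(-120 + 93\right) + 110\right) = \left(16 - 19 \left(7 - 19\right)\right) \left(\left(-120 + 93\right) + 110\right) = \left(16 - -228\right) \left(-27 + 110\right) = \left(16 + 228\right) 83 = 244 \cdot 83 = 20252$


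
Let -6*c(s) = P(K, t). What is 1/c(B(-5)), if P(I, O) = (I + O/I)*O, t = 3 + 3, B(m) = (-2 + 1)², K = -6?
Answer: ⅐ ≈ 0.14286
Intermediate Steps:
B(m) = 1 (B(m) = (-1)² = 1)
t = 6
P(I, O) = O*(I + O/I)
c(s) = 7 (c(s) = -(6 + (-6)²)/(-6) = -(-1)*(6 + 36)/6 = -(-1)*42/6 = -⅙*(-42) = 7)
1/c(B(-5)) = 1/7 = ⅐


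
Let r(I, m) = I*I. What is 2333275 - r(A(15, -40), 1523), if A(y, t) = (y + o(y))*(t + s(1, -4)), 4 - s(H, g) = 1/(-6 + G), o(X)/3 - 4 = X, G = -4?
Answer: -108697901/25 ≈ -4.3479e+6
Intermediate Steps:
o(X) = 12 + 3*X
s(H, g) = 41/10 (s(H, g) = 4 - 1/(-6 - 4) = 4 - 1/(-10) = 4 - 1*(-⅒) = 4 + ⅒ = 41/10)
A(y, t) = (12 + 4*y)*(41/10 + t) (A(y, t) = (y + (12 + 3*y))*(t + 41/10) = (12 + 4*y)*(41/10 + t))
r(I, m) = I²
2333275 - r(A(15, -40), 1523) = 2333275 - (246/5 + 12*(-40) + (82/5)*15 + 4*(-40)*15)² = 2333275 - (246/5 - 480 + 246 - 2400)² = 2333275 - (-12924/5)² = 2333275 - 1*167029776/25 = 2333275 - 167029776/25 = -108697901/25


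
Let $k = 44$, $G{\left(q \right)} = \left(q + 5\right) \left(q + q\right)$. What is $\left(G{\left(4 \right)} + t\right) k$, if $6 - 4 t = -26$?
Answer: $3520$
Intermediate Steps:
$G{\left(q \right)} = 2 q \left(5 + q\right)$ ($G{\left(q \right)} = \left(5 + q\right) 2 q = 2 q \left(5 + q\right)$)
$t = 8$ ($t = \frac{3}{2} - - \frac{13}{2} = \frac{3}{2} + \frac{13}{2} = 8$)
$\left(G{\left(4 \right)} + t\right) k = \left(2 \cdot 4 \left(5 + 4\right) + 8\right) 44 = \left(2 \cdot 4 \cdot 9 + 8\right) 44 = \left(72 + 8\right) 44 = 80 \cdot 44 = 3520$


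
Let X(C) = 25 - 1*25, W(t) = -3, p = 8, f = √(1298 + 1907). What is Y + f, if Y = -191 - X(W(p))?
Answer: -191 + √3205 ≈ -134.39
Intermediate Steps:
f = √3205 ≈ 56.613
X(C) = 0 (X(C) = 25 - 25 = 0)
Y = -191 (Y = -191 - 1*0 = -191 + 0 = -191)
Y + f = -191 + √3205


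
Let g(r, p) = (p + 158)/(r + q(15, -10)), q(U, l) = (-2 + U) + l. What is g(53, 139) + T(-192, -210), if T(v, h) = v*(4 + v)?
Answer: 2021673/56 ≈ 36101.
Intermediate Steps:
q(U, l) = -2 + U + l
g(r, p) = (158 + p)/(3 + r) (g(r, p) = (p + 158)/(r + (-2 + 15 - 10)) = (158 + p)/(r + 3) = (158 + p)/(3 + r))
g(53, 139) + T(-192, -210) = (158 + 139)/(3 + 53) - 192*(4 - 192) = 297/56 - 192*(-188) = (1/56)*297 + 36096 = 297/56 + 36096 = 2021673/56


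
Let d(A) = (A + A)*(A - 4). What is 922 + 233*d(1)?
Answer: -476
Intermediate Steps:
d(A) = 2*A*(-4 + A) (d(A) = (2*A)*(-4 + A) = 2*A*(-4 + A))
922 + 233*d(1) = 922 + 233*(2*1*(-4 + 1)) = 922 + 233*(2*1*(-3)) = 922 + 233*(-6) = 922 - 1398 = -476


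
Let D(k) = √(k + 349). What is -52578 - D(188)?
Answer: -52578 - √537 ≈ -52601.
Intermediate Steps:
D(k) = √(349 + k)
-52578 - D(188) = -52578 - √(349 + 188) = -52578 - √537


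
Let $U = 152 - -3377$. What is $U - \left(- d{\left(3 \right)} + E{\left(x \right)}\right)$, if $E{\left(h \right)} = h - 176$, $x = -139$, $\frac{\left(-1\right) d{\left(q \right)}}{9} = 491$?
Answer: $-575$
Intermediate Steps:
$U = 3529$ ($U = 152 + 3377 = 3529$)
$d{\left(q \right)} = -4419$ ($d{\left(q \right)} = \left(-9\right) 491 = -4419$)
$E{\left(h \right)} = -176 + h$
$U - \left(- d{\left(3 \right)} + E{\left(x \right)}\right) = 3529 - 4104 = -575$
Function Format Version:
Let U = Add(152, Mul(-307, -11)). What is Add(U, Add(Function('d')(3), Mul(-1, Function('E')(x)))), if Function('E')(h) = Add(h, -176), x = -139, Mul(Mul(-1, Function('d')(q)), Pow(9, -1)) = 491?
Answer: -575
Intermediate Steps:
U = 3529 (U = Add(152, 3377) = 3529)
Function('d')(q) = -4419 (Function('d')(q) = Mul(-9, 491) = -4419)
Function('E')(h) = Add(-176, h)
Add(U, Add(Function('d')(3), Mul(-1, Function('E')(x)))) = Add(3529, Add(-4419, Mul(-1, Add(-176, -139)))) = Add(3529, Add(-4419, Mul(-1, -315))) = Add(3529, Add(-4419, 315)) = Add(3529, -4104) = -575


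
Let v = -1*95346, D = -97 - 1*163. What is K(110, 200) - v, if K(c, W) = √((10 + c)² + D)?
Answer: 95346 + 2*√3535 ≈ 95465.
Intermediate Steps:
D = -260 (D = -97 - 163 = -260)
K(c, W) = √(-260 + (10 + c)²) (K(c, W) = √((10 + c)² - 260) = √(-260 + (10 + c)²))
v = -95346
K(110, 200) - v = √(-260 + (10 + 110)²) - 1*(-95346) = √(-260 + 120²) + 95346 = √(-260 + 14400) + 95346 = √14140 + 95346 = 2*√3535 + 95346 = 95346 + 2*√3535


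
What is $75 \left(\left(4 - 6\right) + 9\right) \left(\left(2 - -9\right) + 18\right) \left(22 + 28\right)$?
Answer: $761250$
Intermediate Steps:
$75 \left(\left(4 - 6\right) + 9\right) \left(\left(2 - -9\right) + 18\right) \left(22 + 28\right) = 75 \left(\left(4 - 6\right) + 9\right) \left(\left(2 + 9\right) + 18\right) 50 = 75 \left(-2 + 9\right) \left(11 + 18\right) 50 = 75 \cdot 7 \cdot 29 \cdot 50 = 75 \cdot 203 \cdot 50 = 15225 \cdot 50 = 761250$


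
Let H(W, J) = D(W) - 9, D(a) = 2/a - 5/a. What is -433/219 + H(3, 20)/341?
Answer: -149843/74679 ≈ -2.0065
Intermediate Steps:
D(a) = -3/a
H(W, J) = -9 - 3/W (H(W, J) = -3/W - 9 = -9 - 3/W)
-433/219 + H(3, 20)/341 = -433/219 + (-9 - 3/3)/341 = -433*1/219 + (-9 - 3*⅓)*(1/341) = -433/219 + (-9 - 1)*(1/341) = -433/219 - 10*1/341 = -433/219 - 10/341 = -149843/74679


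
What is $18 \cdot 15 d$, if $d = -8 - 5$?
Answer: $-3510$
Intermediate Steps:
$d = -13$
$18 \cdot 15 d = 18 \cdot 15 \left(-13\right) = 270 \left(-13\right) = -3510$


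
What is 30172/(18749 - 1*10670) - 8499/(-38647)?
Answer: 1234720705/312229113 ≈ 3.9545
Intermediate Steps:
30172/(18749 - 1*10670) - 8499/(-38647) = 30172/(18749 - 10670) - 8499*(-1/38647) = 30172/8079 + 8499/38647 = 1234720705/312229113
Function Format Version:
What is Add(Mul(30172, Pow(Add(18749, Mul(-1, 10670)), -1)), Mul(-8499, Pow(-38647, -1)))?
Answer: Rational(1234720705, 312229113) ≈ 3.9545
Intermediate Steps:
Add(Mul(30172, Pow(Add(18749, Mul(-1, 10670)), -1)), Mul(-8499, Pow(-38647, -1))) = Add(Mul(30172, Pow(Add(18749, -10670), -1)), Mul(-8499, Rational(-1, 38647))) = Add(Mul(30172, Pow(8079, -1)), Rational(8499, 38647)) = Add(Mul(30172, Rational(1, 8079)), Rational(8499, 38647)) = Add(Rational(30172, 8079), Rational(8499, 38647)) = Rational(1234720705, 312229113)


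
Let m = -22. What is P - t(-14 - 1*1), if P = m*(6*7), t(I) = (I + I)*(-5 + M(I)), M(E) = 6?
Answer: -894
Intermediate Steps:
t(I) = 2*I (t(I) = (I + I)*(-5 + 6) = (2*I)*1 = 2*I)
P = -924 (P = -132*7 = -22*42 = -924)
P - t(-14 - 1*1) = -924 - 2*(-14 - 1*1) = -924 - 2*(-14 - 1) = -924 - 2*(-15) = -924 - 1*(-30) = -924 + 30 = -894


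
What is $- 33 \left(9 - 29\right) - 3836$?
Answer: $-3176$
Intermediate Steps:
$- 33 \left(9 - 29\right) - 3836 = \left(-33\right) \left(-20\right) - 3836 = 660 - 3836 = -3176$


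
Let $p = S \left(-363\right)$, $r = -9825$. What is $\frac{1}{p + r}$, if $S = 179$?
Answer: $- \frac{1}{74802} \approx -1.3369 \cdot 10^{-5}$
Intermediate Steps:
$p = -64977$ ($p = 179 \left(-363\right) = -64977$)
$\frac{1}{p + r} = \frac{1}{-64977 - 9825} = \frac{1}{-74802} = - \frac{1}{74802}$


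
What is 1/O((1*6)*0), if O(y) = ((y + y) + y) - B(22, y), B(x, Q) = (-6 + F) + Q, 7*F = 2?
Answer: 7/40 ≈ 0.17500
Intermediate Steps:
F = 2/7 (F = (⅐)*2 = 2/7 ≈ 0.28571)
B(x, Q) = -40/7 + Q (B(x, Q) = (-6 + 2/7) + Q = -40/7 + Q)
O(y) = 40/7 + 2*y (O(y) = ((y + y) + y) - (-40/7 + y) = (2*y + y) + (40/7 - y) = 3*y + (40/7 - y) = 40/7 + 2*y)
1/O((1*6)*0) = 1/(40/7 + 2*((1*6)*0)) = 1/(40/7 + 2*(6*0)) = 1/(40/7 + 2*0) = 1/(40/7 + 0) = 1/(40/7) = 7/40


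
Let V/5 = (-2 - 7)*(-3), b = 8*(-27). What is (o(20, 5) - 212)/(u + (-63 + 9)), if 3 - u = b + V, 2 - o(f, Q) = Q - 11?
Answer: -34/5 ≈ -6.8000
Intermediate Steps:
o(f, Q) = 13 - Q (o(f, Q) = 2 - (Q - 11) = 2 - (-11 + Q) = 2 + (11 - Q) = 13 - Q)
b = -216
V = 135 (V = 5*((-2 - 7)*(-3)) = 5*(-9*(-3)) = 5*27 = 135)
u = 84 (u = 3 - (-216 + 135) = 3 - 1*(-81) = 3 + 81 = 84)
(o(20, 5) - 212)/(u + (-63 + 9)) = ((13 - 1*5) - 212)/(84 + (-63 + 9)) = ((13 - 5) - 212)/(84 - 54) = (8 - 212)/30 = -204*1/30 = -34/5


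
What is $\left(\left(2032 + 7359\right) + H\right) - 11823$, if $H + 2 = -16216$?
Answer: $-18650$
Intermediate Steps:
$H = -16218$ ($H = -2 - 16216 = -16218$)
$\left(\left(2032 + 7359\right) + H\right) - 11823 = \left(\left(2032 + 7359\right) - 16218\right) - 11823 = \left(9391 - 16218\right) - 11823 = -6827 - 11823 = -18650$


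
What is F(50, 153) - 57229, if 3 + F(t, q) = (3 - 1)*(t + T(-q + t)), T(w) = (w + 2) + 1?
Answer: -57332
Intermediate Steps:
T(w) = 3 + w (T(w) = (2 + w) + 1 = 3 + w)
F(t, q) = 3 - 2*q + 4*t (F(t, q) = -3 + (3 - 1)*(t + (3 + (-q + t))) = -3 + 2*(t + (3 + (t - q))) = -3 + 2*(t + (3 + t - q)) = -3 + 2*(3 - q + 2*t) = -3 + (6 - 2*q + 4*t) = 3 - 2*q + 4*t)
F(50, 153) - 57229 = (3 - 2*153 + 4*50) - 57229 = (3 - 306 + 200) - 57229 = -103 - 57229 = -57332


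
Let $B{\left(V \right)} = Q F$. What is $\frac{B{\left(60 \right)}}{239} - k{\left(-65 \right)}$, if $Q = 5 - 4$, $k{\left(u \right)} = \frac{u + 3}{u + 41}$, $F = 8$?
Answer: $- \frac{7313}{2868} \approx -2.5499$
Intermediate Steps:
$k{\left(u \right)} = \frac{3 + u}{41 + u}$
$Q = 1$ ($Q = 5 - 4 = 1$)
$B{\left(V \right)} = 8$ ($B{\left(V \right)} = 1 \cdot 8 = 8$)
$\frac{B{\left(60 \right)}}{239} - k{\left(-65 \right)} = \frac{8}{239} - \frac{3 - 65}{41 - 65} = 8 \cdot \frac{1}{239} - \frac{1}{-24} \left(-62\right) = \frac{8}{239} - \left(- \frac{1}{24}\right) \left(-62\right) = \frac{8}{239} - \frac{31}{12} = - \frac{7313}{2868}$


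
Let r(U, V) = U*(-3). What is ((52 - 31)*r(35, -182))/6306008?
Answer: -2205/6306008 ≈ -0.00034967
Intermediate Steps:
r(U, V) = -3*U
((52 - 31)*r(35, -182))/6306008 = ((52 - 31)*(-3*35))/6306008 = (21*(-105))*(1/6306008) = -2205*1/6306008 = -2205/6306008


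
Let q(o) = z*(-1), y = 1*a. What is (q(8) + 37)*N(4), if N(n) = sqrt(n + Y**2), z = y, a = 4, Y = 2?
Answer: 66*sqrt(2) ≈ 93.338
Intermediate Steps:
y = 4 (y = 1*4 = 4)
z = 4
q(o) = -4 (q(o) = 4*(-1) = -4)
N(n) = sqrt(4 + n) (N(n) = sqrt(n + 2**2) = sqrt(n + 4) = sqrt(4 + n))
(q(8) + 37)*N(4) = (-4 + 37)*sqrt(4 + 4) = 33*sqrt(8) = 33*(2*sqrt(2)) = 66*sqrt(2)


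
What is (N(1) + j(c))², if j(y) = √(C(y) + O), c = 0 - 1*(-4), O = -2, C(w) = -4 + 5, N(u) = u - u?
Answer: -1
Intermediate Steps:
N(u) = 0
C(w) = 1
c = 4 (c = 0 + 4 = 4)
j(y) = I (j(y) = √(1 - 2) = √(-1) = I)
(N(1) + j(c))² = (0 + I)² = I² = -1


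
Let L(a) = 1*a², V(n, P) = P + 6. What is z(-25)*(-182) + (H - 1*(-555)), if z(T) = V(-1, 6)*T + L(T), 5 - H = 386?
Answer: -58976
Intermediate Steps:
H = -381 (H = 5 - 1*386 = 5 - 386 = -381)
V(n, P) = 6 + P
L(a) = a²
z(T) = T² + 12*T (z(T) = (6 + 6)*T + T² = 12*T + T² = T² + 12*T)
z(-25)*(-182) + (H - 1*(-555)) = -25*(12 - 25)*(-182) + (-381 - 1*(-555)) = -25*(-13)*(-182) + (-381 + 555) = 325*(-182) + 174 = -59150 + 174 = -58976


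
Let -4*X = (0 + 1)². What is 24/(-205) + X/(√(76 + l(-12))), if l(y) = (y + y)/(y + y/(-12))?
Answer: -24/205 - √2365/1720 ≈ -0.14535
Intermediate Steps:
l(y) = 24/11 (l(y) = (2*y)/(y + y*(-1/12)) = (2*y)/(y - y/12) = (2*y)/((11*y/12)) = (2*y)*(12/(11*y)) = 24/11)
X = -¼ (X = -(0 + 1)²/4 = -¼*1² = -¼*1 = -¼ ≈ -0.25000)
24/(-205) + X/(√(76 + l(-12))) = 24/(-205) - 1/(4*√(76 + 24/11)) = 24*(-1/205) - √2365/430/4 = -24/205 - √2365/430/4 = -24/205 - √2365/1720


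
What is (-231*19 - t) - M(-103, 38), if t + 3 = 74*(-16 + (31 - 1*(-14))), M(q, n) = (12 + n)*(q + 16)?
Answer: -2182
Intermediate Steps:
M(q, n) = (12 + n)*(16 + q)
t = 2143 (t = -3 + 74*(-16 + (31 - 1*(-14))) = -3 + 74*(-16 + (31 + 14)) = -3 + 74*(-16 + 45) = -3 + 74*29 = -3 + 2146 = 2143)
(-231*19 - t) - M(-103, 38) = (-231*19 - 1*2143) - (192 + 12*(-103) + 16*38 + 38*(-103)) = (-4389 - 2143) - (192 - 1236 + 608 - 3914) = -6532 - 1*(-4350) = -6532 + 4350 = -2182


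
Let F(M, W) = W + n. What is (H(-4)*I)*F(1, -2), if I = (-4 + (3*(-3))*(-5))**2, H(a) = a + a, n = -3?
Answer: 67240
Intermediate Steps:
F(M, W) = -3 + W (F(M, W) = W - 3 = -3 + W)
H(a) = 2*a
I = 1681 (I = (-4 - 9*(-5))**2 = (-4 + 45)**2 = 41**2 = 1681)
(H(-4)*I)*F(1, -2) = ((2*(-4))*1681)*(-3 - 2) = -8*1681*(-5) = -13448*(-5) = 67240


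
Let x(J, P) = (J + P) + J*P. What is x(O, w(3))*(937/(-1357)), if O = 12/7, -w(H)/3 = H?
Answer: 148983/9499 ≈ 15.684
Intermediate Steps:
w(H) = -3*H
O = 12/7 (O = 12*(⅐) = 12/7 ≈ 1.7143)
x(J, P) = J + P + J*P
x(O, w(3))*(937/(-1357)) = (12/7 - 3*3 + 12*(-3*3)/7)*(937/(-1357)) = (12/7 - 9 + (12/7)*(-9))*(937*(-1/1357)) = (12/7 - 9 - 108/7)*(-937/1357) = -159/7*(-937/1357) = 148983/9499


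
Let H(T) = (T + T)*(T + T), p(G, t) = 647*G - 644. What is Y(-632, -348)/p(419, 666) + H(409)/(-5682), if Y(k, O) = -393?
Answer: -90483074851/768345609 ≈ -117.76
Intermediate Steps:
p(G, t) = -644 + 647*G
H(T) = 4*T² (H(T) = (2*T)*(2*T) = 4*T²)
Y(-632, -348)/p(419, 666) + H(409)/(-5682) = -393/(-644 + 647*419) + (4*409²)/(-5682) = -393/(-644 + 271093) + (4*167281)*(-1/5682) = -393/270449 + 669124*(-1/5682) = -393*1/270449 - 334562/2841 = -393/270449 - 334562/2841 = -90483074851/768345609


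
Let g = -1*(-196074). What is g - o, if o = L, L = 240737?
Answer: -44663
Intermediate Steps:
o = 240737
g = 196074
g - o = 196074 - 1*240737 = 196074 - 240737 = -44663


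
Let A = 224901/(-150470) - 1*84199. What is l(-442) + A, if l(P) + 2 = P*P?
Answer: 16726471709/150470 ≈ 1.1116e+5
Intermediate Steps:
l(P) = -2 + P² (l(P) = -2 + P*P = -2 + P²)
A = -12669648431/150470 (A = 224901*(-1/150470) - 84199 = -224901/150470 - 84199 = -12669648431/150470 ≈ -84201.)
l(-442) + A = (-2 + (-442)²) - 12669648431/150470 = (-2 + 195364) - 12669648431/150470 = 195362 - 12669648431/150470 = 16726471709/150470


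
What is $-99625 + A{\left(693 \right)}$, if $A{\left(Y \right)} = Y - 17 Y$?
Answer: $-110713$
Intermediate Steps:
$A{\left(Y \right)} = - 16 Y$ ($A{\left(Y \right)} = Y - 17 Y = - 16 Y$)
$-99625 + A{\left(693 \right)} = -99625 - 11088 = -110713$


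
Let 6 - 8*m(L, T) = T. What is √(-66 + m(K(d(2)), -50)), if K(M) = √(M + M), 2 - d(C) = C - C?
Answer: I*√59 ≈ 7.6811*I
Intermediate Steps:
d(C) = 2 (d(C) = 2 - (C - C) = 2 - 1*0 = 2 + 0 = 2)
K(M) = √2*√M (K(M) = √(2*M) = √2*√M)
m(L, T) = ¾ - T/8
√(-66 + m(K(d(2)), -50)) = √(-66 + (¾ - ⅛*(-50))) = √(-66 + (¾ + 25/4)) = √(-66 + 7) = √(-59) = I*√59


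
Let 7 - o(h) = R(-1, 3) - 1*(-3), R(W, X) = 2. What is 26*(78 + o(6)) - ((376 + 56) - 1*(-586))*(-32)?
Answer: 34656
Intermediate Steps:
o(h) = 2 (o(h) = 7 - (2 - 1*(-3)) = 7 - (2 + 3) = 7 - 1*5 = 7 - 5 = 2)
26*(78 + o(6)) - ((376 + 56) - 1*(-586))*(-32) = 26*(78 + 2) - ((376 + 56) - 1*(-586))*(-32) = 26*80 - (432 + 586)*(-32) = 2080 - 1018*(-32) = 2080 - 1*(-32576) = 2080 + 32576 = 34656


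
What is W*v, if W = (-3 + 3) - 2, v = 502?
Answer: -1004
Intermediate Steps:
W = -2 (W = 0 - 2 = -2)
W*v = -2*502 = -1004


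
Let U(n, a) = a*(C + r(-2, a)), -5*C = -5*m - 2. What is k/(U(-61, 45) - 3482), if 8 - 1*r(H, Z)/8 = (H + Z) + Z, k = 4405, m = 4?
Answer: -4405/32084 ≈ -0.13730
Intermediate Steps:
r(H, Z) = 64 - 16*Z - 8*H (r(H, Z) = 64 - 8*((H + Z) + Z) = 64 - 8*(H + 2*Z) = 64 + (-16*Z - 8*H) = 64 - 16*Z - 8*H)
C = 22/5 (C = -(-5*4 - 2)/5 = -(-20 - 2)/5 = -⅕*(-22) = 22/5 ≈ 4.4000)
U(n, a) = a*(422/5 - 16*a) (U(n, a) = a*(22/5 + (64 - 16*a - 8*(-2))) = a*(22/5 + (64 - 16*a + 16)) = a*(22/5 + (80 - 16*a)) = a*(422/5 - 16*a))
k/(U(-61, 45) - 3482) = 4405/((⅖)*45*(211 - 40*45) - 3482) = 4405/((⅖)*45*(211 - 1800) - 3482) = 4405/((⅖)*45*(-1589) - 3482) = 4405/(-28602 - 3482) = 4405/(-32084) = 4405*(-1/32084) = -4405/32084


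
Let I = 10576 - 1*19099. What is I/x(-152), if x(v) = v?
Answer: 8523/152 ≈ 56.072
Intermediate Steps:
I = -8523 (I = 10576 - 19099 = -8523)
I/x(-152) = -8523/(-152) = -8523*(-1/152) = 8523/152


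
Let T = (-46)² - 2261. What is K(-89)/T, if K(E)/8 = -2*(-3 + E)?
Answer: -1472/145 ≈ -10.152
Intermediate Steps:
K(E) = 48 - 16*E (K(E) = 8*(-2*(-3 + E)) = 8*(6 - 2*E) = 48 - 16*E)
T = -145 (T = 2116 - 2261 = -145)
K(-89)/T = (48 - 16*(-89))/(-145) = (48 + 1424)*(-1/145) = 1472*(-1/145) = -1472/145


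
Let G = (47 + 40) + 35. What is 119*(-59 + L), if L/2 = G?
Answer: 22015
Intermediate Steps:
G = 122 (G = 87 + 35 = 122)
L = 244 (L = 2*122 = 244)
119*(-59 + L) = 119*(-59 + 244) = 119*185 = 22015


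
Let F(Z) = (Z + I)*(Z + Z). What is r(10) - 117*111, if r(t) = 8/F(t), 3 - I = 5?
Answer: -259739/20 ≈ -12987.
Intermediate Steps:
I = -2 (I = 3 - 1*5 = 3 - 5 = -2)
F(Z) = 2*Z*(-2 + Z) (F(Z) = (Z - 2)*(Z + Z) = (-2 + Z)*(2*Z) = 2*Z*(-2 + Z))
r(t) = 4/(t*(-2 + t)) (r(t) = 8/((2*t*(-2 + t))) = 8*(1/(2*t*(-2 + t))) = 4/(t*(-2 + t)))
r(10) - 117*111 = 4/(10*(-2 + 10)) - 117*111 = 4*(⅒)/8 - 12987 = 4*(⅒)*(⅛) - 12987 = 1/20 - 12987 = -259739/20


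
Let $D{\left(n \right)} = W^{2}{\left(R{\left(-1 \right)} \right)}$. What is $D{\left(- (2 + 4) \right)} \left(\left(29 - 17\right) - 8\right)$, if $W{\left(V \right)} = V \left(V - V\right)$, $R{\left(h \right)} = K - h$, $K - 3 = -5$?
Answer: $0$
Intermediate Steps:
$K = -2$ ($K = 3 - 5 = -2$)
$R{\left(h \right)} = -2 - h$
$W{\left(V \right)} = 0$ ($W{\left(V \right)} = V 0 = 0$)
$D{\left(n \right)} = 0$ ($D{\left(n \right)} = 0^{2} = 0$)
$D{\left(- (2 + 4) \right)} \left(\left(29 - 17\right) - 8\right) = 0 \left(\left(29 - 17\right) - 8\right) = 0 \left(12 - 8\right) = 0 \cdot 4 = 0$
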